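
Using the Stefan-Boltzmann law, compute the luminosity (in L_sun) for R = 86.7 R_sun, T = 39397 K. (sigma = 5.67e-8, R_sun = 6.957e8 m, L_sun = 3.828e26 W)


R = 86.7 * 6.957e8 m = 6.031719e+10 m. L = 4*pi*R^2*sigma*T^4 = 4*pi*(6.031719e+10)^2 * 5.67e-8 * 39397^4 = 6.244932297e+33 W. L/L_sun = 6.244932297e+33 / 3.828e26 = 1.631e+07

1.631e+07 L_sun


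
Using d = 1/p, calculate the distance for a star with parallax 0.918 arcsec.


d = 1/p = 1/0.918 = 1.0893

1.0893 pc


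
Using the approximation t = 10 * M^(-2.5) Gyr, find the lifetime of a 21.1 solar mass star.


t = 10 * M^(-2.5) = 10 * 21.1^(-2.5) = 0.0049

0.0049 Gyr


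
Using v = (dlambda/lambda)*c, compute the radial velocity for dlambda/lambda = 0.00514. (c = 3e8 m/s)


v = (dlambda/lambda) * c = 0.00514 * 3e8 = 1.542e+06

1.542e+06 m/s


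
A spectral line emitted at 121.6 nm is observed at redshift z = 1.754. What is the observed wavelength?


lam_obs = lam_emit * (1 + z) = 121.6 * (1 + 1.754) = 334.8864

334.8864 nm


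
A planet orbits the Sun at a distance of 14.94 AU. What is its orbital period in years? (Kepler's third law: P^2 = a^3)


P = a^(3/2) = 14.94^1.5 = 57.7465

57.7465 years


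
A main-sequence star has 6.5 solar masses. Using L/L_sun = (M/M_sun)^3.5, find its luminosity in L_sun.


L/L_sun = (M/M_sun)^3.5 = 6.5^3.5 = 700.1591

700.1591 L_sun


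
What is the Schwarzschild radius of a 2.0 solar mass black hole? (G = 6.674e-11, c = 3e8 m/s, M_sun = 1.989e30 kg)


M = 2.0 * 1.989e30 kg = 3.978e+30 kg. rs = 2GM/c^2 = 2 * 6.674e-11 * 3.978e+30 / (3e8)^2 = 5899.816

5899.816 m


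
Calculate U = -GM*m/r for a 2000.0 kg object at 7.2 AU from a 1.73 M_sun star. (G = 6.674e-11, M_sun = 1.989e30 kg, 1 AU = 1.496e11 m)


M = 1.73 * 1.989e30 kg = 3.44097e+30 kg; r = 7.2 AU * 1.496e11 m/AU = 1.07712e+12 m. U = -GM*m/r = -(6.674e-11 * 3.44097e+30 * 2000.0) / 1.07712e+12 = -4.264e+11

-4.264e+11 J


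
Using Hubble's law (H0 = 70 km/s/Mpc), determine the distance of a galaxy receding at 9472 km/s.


d = v / H0 = 9472 / 70 = 135.3143

135.3143 Mpc


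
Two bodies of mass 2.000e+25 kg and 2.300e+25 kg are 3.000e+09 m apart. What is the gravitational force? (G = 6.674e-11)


F = G*m1*m2/r^2 = 6.674e-11 * 2.000e+25 * 2.300e+25 / (3.000e+09)^2 = 6.674e-11 * 4.600e+50 / 9.000e+18 = 3.411e+21

3.411e+21 N


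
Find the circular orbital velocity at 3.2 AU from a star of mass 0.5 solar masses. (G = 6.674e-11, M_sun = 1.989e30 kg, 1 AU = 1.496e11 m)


v = sqrt(GM/r) = sqrt(6.674e-11 * 9.945e+29 / 4.787e+11) = 11774.8317

11774.8317 m/s


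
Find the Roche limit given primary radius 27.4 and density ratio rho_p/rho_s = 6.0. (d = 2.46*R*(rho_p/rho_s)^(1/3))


d_Roche = 2.46 * 27.4 * 6.0^(1/3) = 122.4812

122.4812


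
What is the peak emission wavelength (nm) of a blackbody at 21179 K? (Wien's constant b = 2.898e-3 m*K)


lam_max = b / T = 2.898e-3 / 21179 = 1.368e-07 m = 136.8337 nm

136.8337 nm


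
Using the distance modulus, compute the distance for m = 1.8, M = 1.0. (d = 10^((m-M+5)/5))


d = 10^((m - M + 5)/5) = 10^((1.8 - 1.0 + 5)/5) = 14.4544

14.4544 pc


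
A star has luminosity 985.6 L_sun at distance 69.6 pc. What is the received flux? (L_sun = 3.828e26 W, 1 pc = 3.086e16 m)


F = L / (4*pi*d^2) = 3.773e+29 / (4*pi*(2.148e+18)^2) = 6.508e-09

6.508e-09 W/m^2


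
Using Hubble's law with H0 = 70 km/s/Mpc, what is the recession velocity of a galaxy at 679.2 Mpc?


v = H0 * d = 70 * 679.2 = 47544.0

47544.0 km/s


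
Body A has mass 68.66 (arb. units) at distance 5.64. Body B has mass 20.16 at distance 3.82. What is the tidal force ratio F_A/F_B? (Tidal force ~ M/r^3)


Ratio = (M1/r1^3) / (M2/r2^3) = (68.66/5.64^3) / (20.16/3.82^3) = 1.0582

1.0582


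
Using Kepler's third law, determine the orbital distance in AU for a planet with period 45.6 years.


a = P^(2/3) = 45.6^(2/3) = 12.7637

12.7637 AU


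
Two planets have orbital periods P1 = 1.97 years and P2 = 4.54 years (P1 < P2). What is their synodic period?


1/P_syn = |1/P1 - 1/P2| = |1/1.97 - 1/4.54| => P_syn = 3.4801

3.4801 years


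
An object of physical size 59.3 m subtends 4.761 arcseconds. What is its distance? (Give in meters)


D = size / theta_rad, theta_rad = 4.761 * pi/(180*3600) = 2.308e-05, D = 2.569e+06

2.569e+06 m


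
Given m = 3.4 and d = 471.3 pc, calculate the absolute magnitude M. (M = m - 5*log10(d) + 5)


M = m - 5*log10(d) + 5 = 3.4 - 5*log10(471.3) + 5 = -4.9665

-4.9665


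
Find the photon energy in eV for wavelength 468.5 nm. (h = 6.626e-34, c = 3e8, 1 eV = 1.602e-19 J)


E = hc/lambda = 6.626e-34 * 3e8 / 4.685e-07 = 4.243e-19 J = 2.6485 eV

2.6485 eV


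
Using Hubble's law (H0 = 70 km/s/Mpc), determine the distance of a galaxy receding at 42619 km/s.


d = v / H0 = 42619 / 70 = 608.8429

608.8429 Mpc


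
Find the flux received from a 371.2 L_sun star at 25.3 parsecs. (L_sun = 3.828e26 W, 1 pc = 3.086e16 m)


F = L / (4*pi*d^2) = 1.421e+29 / (4*pi*(7.808e+17)^2) = 1.855e-08

1.855e-08 W/m^2


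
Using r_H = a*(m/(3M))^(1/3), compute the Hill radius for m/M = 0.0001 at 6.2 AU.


r_H = a * (m/3M)^(1/3) = 6.2 * (0.0001/3)^(1/3) = 0.1995

0.1995 AU


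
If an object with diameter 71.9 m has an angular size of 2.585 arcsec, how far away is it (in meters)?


D = size / theta_rad, theta_rad = 2.585 * pi/(180*3600) = 1.253e-05, D = 5.737e+06

5.737e+06 m


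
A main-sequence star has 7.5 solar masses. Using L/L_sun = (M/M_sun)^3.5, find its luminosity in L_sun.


L/L_sun = (M/M_sun)^3.5 = 7.5^3.5 = 1155.3523

1155.3523 L_sun


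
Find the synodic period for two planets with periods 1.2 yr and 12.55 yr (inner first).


1/P_syn = |1/P1 - 1/P2| = |1/1.2 - 1/12.55| => P_syn = 1.3269

1.3269 years


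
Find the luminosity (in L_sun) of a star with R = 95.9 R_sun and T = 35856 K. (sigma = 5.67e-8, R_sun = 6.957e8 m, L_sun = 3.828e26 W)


R = 95.9 * 6.957e8 m = 6.671763e+10 m. L = 4*pi*R^2*sigma*T^4 = 4*pi*(6.671763e+10)^2 * 5.67e-8 * 35856^4 = 5.242295535e+33 W. L/L_sun = 5.242295535e+33 / 3.828e26 = 1.369e+07

1.369e+07 L_sun


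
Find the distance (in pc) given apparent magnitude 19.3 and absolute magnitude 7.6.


d = 10^((m - M + 5)/5) = 10^((19.3 - 7.6 + 5)/5) = 2187.7616

2187.7616 pc


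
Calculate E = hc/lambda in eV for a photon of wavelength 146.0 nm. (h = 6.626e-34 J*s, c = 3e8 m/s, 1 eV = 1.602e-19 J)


E = hc/lambda = 6.626e-34 * 3e8 / 1.460e-07 = 1.362e-18 J = 8.4988 eV

8.4988 eV


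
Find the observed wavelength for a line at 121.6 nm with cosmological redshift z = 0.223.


lam_obs = lam_emit * (1 + z) = 121.6 * (1 + 0.223) = 148.7168

148.7168 nm


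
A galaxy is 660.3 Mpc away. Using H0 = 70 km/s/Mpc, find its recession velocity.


v = H0 * d = 70 * 660.3 = 46221.0

46221.0 km/s


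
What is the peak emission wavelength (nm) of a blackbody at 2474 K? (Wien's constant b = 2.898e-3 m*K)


lam_max = b / T = 2.898e-3 / 2474 = 1.171e-06 m = 1171.3824 nm

1171.3824 nm


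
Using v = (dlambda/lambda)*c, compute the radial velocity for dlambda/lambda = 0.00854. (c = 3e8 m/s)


v = (dlambda/lambda) * c = 0.00854 * 3e8 = 2.562e+06

2.562e+06 m/s


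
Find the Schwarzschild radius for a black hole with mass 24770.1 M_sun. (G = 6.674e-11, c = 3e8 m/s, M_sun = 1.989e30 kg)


M = 24770.1 * 1.989e30 kg = 4.92677289e+34 kg. rs = 2GM/c^2 = 2 * 6.674e-11 * 4.92677289e+34 / (3e8)^2 = 7.307e+07

7.307e+07 m


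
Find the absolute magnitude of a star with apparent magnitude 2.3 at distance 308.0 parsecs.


M = m - 5*log10(d) + 5 = 2.3 - 5*log10(308.0) + 5 = -5.1428

-5.1428


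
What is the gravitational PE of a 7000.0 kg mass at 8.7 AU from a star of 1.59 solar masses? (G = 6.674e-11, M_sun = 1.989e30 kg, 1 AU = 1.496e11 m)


M = 1.59 * 1.989e30 kg = 3.16251e+30 kg; r = 8.7 AU * 1.496e11 m/AU = 1.30152e+12 m. U = -GM*m/r = -(6.674e-11 * 3.16251e+30 * 7000.0) / 1.30152e+12 = -1.135e+12

-1.135e+12 J


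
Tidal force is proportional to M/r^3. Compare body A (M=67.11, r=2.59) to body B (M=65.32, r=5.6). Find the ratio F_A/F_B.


Ratio = (M1/r1^3) / (M2/r2^3) = (67.11/2.59^3) / (65.32/5.6^3) = 10.385

10.385


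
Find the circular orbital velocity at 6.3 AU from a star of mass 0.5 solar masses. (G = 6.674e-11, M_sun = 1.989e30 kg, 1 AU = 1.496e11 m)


v = sqrt(GM/r) = sqrt(6.674e-11 * 9.945e+29 / 9.425e+11) = 8391.8831

8391.8831 m/s


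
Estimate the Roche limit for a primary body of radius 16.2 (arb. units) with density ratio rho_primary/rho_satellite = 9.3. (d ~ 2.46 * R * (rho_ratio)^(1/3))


d_Roche = 2.46 * 16.2 * 9.3^(1/3) = 83.8065

83.8065


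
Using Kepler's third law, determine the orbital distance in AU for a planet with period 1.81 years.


a = P^(2/3) = 1.81^(2/3) = 1.4852

1.4852 AU


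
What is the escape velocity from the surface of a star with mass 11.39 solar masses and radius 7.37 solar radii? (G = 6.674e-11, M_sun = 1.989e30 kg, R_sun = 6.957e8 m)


M = 11.39 * 1.989e30 kg = 2.265471e+31 kg; R = 7.37 * 6.957e8 m = 5.127309e+09 m. v_esc = sqrt(2GM/R) = sqrt(2 * 6.674e-11 * 2.265471e+31 / 5.127309e+09) = 767967.0857

767967.0857 m/s


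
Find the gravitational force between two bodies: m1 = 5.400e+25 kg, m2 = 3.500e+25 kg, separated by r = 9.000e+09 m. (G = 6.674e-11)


F = G*m1*m2/r^2 = 6.674e-11 * 5.400e+25 * 3.500e+25 / (9.000e+09)^2 = 6.674e-11 * 1.890e+51 / 8.100e+19 = 1.557e+21

1.557e+21 N


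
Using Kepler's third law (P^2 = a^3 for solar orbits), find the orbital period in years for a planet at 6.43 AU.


P = a^(3/2) = 6.43^1.5 = 16.3048

16.3048 years


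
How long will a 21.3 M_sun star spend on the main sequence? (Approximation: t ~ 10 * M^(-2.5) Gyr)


t = 10 * M^(-2.5) = 10 * 21.3^(-2.5) = 0.0048

0.0048 Gyr


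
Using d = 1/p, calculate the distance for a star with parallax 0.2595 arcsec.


d = 1/p = 1/0.2595 = 3.8536

3.8536 pc


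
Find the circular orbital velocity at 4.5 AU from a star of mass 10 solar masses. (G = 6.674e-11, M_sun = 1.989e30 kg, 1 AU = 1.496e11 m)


v = sqrt(GM/r) = sqrt(6.674e-11 * 1.989e+31 / 6.732e+11) = 44405.6712

44405.6712 m/s


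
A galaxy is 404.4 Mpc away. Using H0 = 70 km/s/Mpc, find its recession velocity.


v = H0 * d = 70 * 404.4 = 28308.0

28308.0 km/s


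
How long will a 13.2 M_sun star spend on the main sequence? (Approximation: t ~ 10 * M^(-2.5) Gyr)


t = 10 * M^(-2.5) = 10 * 13.2^(-2.5) = 0.0158

0.0158 Gyr


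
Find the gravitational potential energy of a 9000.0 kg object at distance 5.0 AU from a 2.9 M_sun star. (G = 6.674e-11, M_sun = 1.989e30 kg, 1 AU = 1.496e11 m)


M = 2.9 * 1.989e30 kg = 5.7681e+30 kg; r = 5.0 AU * 1.496e11 m/AU = 7.48e+11 m. U = -GM*m/r = -(6.674e-11 * 5.7681e+30 * 9000.0) / 7.48e+11 = -4.632e+12

-4.632e+12 J


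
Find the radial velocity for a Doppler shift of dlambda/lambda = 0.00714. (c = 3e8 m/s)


v = (dlambda/lambda) * c = 0.00714 * 3e8 = 2.142e+06

2.142e+06 m/s


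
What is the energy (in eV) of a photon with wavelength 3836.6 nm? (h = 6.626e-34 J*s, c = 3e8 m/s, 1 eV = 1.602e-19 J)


E = hc/lambda = 6.626e-34 * 3e8 / 3.837e-06 = 5.181e-20 J = 0.3234 eV

0.3234 eV


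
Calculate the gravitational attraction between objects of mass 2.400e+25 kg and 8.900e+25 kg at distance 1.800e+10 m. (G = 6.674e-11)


F = G*m1*m2/r^2 = 6.674e-11 * 2.400e+25 * 8.900e+25 / (1.800e+10)^2 = 6.674e-11 * 2.136e+51 / 3.240e+20 = 4.400e+20

4.400e+20 N


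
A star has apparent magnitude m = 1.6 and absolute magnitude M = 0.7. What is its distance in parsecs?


d = 10^((m - M + 5)/5) = 10^((1.6 - 0.7 + 5)/5) = 15.1356

15.1356 pc


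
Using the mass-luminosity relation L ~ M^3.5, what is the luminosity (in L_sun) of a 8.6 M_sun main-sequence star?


L/L_sun = (M/M_sun)^3.5 = 8.6^3.5 = 1865.2823

1865.2823 L_sun


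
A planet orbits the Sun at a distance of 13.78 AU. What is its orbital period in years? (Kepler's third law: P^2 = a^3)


P = a^(3/2) = 13.78^1.5 = 51.1533

51.1533 years


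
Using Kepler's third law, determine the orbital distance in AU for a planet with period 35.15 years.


a = P^(2/3) = 35.15^(2/3) = 10.7304

10.7304 AU


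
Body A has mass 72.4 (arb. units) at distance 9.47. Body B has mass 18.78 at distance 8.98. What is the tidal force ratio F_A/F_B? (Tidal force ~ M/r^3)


Ratio = (M1/r1^3) / (M2/r2^3) = (72.4/9.47^3) / (18.78/8.98^3) = 3.2872

3.2872


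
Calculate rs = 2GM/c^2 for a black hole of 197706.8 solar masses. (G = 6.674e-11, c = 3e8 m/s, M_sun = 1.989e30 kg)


M = 197706.8 * 1.989e30 kg = 3.932388252e+35 kg. rs = 2GM/c^2 = 2 * 6.674e-11 * 3.932388252e+35 / (3e8)^2 = 5.832e+08

5.832e+08 m


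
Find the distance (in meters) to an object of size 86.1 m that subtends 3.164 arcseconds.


D = size / theta_rad, theta_rad = 3.164 * pi/(180*3600) = 1.534e-05, D = 5.613e+06

5.613e+06 m


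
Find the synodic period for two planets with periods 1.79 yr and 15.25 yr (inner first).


1/P_syn = |1/P1 - 1/P2| = |1/1.79 - 1/15.25| => P_syn = 2.028

2.028 years


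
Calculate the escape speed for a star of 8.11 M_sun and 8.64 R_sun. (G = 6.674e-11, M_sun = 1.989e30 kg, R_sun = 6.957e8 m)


M = 8.11 * 1.989e30 kg = 1.613079e+31 kg; R = 8.64 * 6.957e8 m = 6.010848e+09 m. v_esc = sqrt(2GM/R) = sqrt(2 * 6.674e-11 * 1.613079e+31 / 6.010848e+09) = 598505.3608

598505.3608 m/s


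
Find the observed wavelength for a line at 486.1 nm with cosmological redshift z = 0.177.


lam_obs = lam_emit * (1 + z) = 486.1 * (1 + 0.177) = 572.1397

572.1397 nm


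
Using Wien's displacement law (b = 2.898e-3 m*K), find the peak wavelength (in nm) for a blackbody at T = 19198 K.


lam_max = b / T = 2.898e-3 / 19198 = 1.510e-07 m = 150.9532 nm

150.9532 nm


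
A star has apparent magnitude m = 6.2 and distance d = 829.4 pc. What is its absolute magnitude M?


M = m - 5*log10(d) + 5 = 6.2 - 5*log10(829.4) + 5 = -3.3938

-3.3938


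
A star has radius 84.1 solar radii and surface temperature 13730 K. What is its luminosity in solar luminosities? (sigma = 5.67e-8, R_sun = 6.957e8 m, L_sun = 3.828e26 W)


R = 84.1 * 6.957e8 m = 5.850837e+10 m. L = 4*pi*R^2*sigma*T^4 = 4*pi*(5.850837e+10)^2 * 5.67e-8 * 13730^4 = 8.667843675e+31 W. L/L_sun = 8.667843675e+31 / 3.828e26 = 226432.6979

226432.6979 L_sun


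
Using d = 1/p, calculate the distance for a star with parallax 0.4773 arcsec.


d = 1/p = 1/0.4773 = 2.0951

2.0951 pc


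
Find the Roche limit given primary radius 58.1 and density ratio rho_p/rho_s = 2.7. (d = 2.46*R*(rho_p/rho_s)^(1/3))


d_Roche = 2.46 * 58.1 * 2.7^(1/3) = 199.0211

199.0211


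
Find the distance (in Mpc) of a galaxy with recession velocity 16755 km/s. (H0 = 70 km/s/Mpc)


d = v / H0 = 16755 / 70 = 239.3571

239.3571 Mpc


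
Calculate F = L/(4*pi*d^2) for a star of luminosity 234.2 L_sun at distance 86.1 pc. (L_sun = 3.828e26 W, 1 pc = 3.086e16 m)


F = L / (4*pi*d^2) = 8.965e+28 / (4*pi*(2.657e+18)^2) = 1.011e-09

1.011e-09 W/m^2


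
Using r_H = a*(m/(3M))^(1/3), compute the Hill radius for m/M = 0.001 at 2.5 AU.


r_H = a * (m/3M)^(1/3) = 2.5 * (0.001/3)^(1/3) = 0.1733

0.1733 AU


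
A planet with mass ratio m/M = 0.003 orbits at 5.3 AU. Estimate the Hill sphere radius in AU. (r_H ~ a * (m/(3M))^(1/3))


r_H = a * (m/3M)^(1/3) = 5.3 * (0.003/3)^(1/3) = 0.53

0.53 AU


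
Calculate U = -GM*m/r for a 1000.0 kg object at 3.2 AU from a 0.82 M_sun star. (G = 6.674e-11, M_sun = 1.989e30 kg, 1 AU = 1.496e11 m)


M = 0.82 * 1.989e30 kg = 1.63098e+30 kg; r = 3.2 AU * 1.496e11 m/AU = 4.7872e+11 m. U = -GM*m/r = -(6.674e-11 * 1.63098e+30 * 1000.0) / 4.7872e+11 = -2.274e+11

-2.274e+11 J


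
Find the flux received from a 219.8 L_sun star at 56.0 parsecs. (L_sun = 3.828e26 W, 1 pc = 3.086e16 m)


F = L / (4*pi*d^2) = 8.414e+28 / (4*pi*(1.728e+18)^2) = 2.242e-09

2.242e-09 W/m^2


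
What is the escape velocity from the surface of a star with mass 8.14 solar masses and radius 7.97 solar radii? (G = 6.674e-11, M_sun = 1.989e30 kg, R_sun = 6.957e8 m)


M = 8.14 * 1.989e30 kg = 1.619046e+31 kg; R = 7.97 * 6.957e8 m = 5.544729e+09 m. v_esc = sqrt(2GM/R) = sqrt(2 * 6.674e-11 * 1.619046e+31 / 5.544729e+09) = 624306.0313

624306.0313 m/s


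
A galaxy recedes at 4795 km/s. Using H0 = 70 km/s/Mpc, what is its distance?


d = v / H0 = 4795 / 70 = 68.5

68.5 Mpc


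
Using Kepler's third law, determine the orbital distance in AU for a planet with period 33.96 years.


a = P^(2/3) = 33.96^(2/3) = 10.4869

10.4869 AU


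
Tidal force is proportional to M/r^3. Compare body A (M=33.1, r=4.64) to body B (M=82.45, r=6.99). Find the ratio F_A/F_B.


Ratio = (M1/r1^3) / (M2/r2^3) = (33.1/4.64^3) / (82.45/6.99^3) = 1.3725

1.3725


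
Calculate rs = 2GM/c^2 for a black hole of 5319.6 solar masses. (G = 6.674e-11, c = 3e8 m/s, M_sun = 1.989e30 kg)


M = 5319.6 * 1.989e30 kg = 1.05806844e+34 kg. rs = 2GM/c^2 = 2 * 6.674e-11 * 1.05806844e+34 / (3e8)^2 = 1.569e+07

1.569e+07 m


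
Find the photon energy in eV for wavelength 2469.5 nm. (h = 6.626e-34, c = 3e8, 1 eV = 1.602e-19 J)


E = hc/lambda = 6.626e-34 * 3e8 / 2.470e-06 = 8.049e-20 J = 0.5025 eV

0.5025 eV


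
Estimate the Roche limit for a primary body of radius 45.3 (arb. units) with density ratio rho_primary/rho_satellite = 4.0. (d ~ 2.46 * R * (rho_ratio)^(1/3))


d_Roche = 2.46 * 45.3 * 4.0^(1/3) = 176.8968

176.8968


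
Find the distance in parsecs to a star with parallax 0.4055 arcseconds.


d = 1/p = 1/0.4055 = 2.4661

2.4661 pc


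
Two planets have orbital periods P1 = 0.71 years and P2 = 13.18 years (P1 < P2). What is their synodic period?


1/P_syn = |1/P1 - 1/P2| = |1/0.71 - 1/13.18| => P_syn = 0.7504

0.7504 years


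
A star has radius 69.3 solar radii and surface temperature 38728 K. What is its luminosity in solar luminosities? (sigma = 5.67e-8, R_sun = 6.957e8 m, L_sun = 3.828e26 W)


R = 69.3 * 6.957e8 m = 4.821201e+10 m. L = 4*pi*R^2*sigma*T^4 = 4*pi*(4.821201e+10)^2 * 5.67e-8 * 38728^4 = 3.725663932e+33 W. L/L_sun = 3.725663932e+33 / 3.828e26 = 9.733e+06

9.733e+06 L_sun


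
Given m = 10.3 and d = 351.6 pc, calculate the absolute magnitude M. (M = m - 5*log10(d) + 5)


M = m - 5*log10(d) + 5 = 10.3 - 5*log10(351.6) + 5 = 2.5698

2.5698


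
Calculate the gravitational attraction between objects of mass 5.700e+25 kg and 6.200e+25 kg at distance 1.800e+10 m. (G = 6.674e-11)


F = G*m1*m2/r^2 = 6.674e-11 * 5.700e+25 * 6.200e+25 / (1.800e+10)^2 = 6.674e-11 * 3.534e+51 / 3.240e+20 = 7.280e+20

7.280e+20 N


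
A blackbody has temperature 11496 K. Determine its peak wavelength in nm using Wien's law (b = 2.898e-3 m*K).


lam_max = b / T = 2.898e-3 / 11496 = 2.521e-07 m = 252.0877 nm

252.0877 nm


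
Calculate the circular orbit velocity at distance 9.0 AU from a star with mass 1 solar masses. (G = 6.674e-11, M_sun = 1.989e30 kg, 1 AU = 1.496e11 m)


v = sqrt(GM/r) = sqrt(6.674e-11 * 1.989e+30 / 1.346e+12) = 9929.4099

9929.4099 m/s


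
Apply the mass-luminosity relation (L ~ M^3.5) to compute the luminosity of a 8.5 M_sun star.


L/L_sun = (M/M_sun)^3.5 = 8.5^3.5 = 1790.4667

1790.4667 L_sun


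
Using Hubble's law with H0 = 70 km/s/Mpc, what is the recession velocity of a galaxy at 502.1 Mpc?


v = H0 * d = 70 * 502.1 = 35147.0

35147.0 km/s


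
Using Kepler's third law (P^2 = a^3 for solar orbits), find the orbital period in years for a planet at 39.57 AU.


P = a^(3/2) = 39.57^1.5 = 248.9139

248.9139 years


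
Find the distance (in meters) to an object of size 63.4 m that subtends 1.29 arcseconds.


D = size / theta_rad, theta_rad = 1.29 * pi/(180*3600) = 6.254e-06, D = 1.014e+07

1.014e+07 m


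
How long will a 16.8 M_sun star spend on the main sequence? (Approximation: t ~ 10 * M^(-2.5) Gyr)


t = 10 * M^(-2.5) = 10 * 16.8^(-2.5) = 0.0086

0.0086 Gyr


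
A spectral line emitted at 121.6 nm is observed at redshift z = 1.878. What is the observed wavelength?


lam_obs = lam_emit * (1 + z) = 121.6 * (1 + 1.878) = 349.9648

349.9648 nm


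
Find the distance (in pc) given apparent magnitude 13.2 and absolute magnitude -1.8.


d = 10^((m - M + 5)/5) = 10^((13.2 - -1.8 + 5)/5) = 10000.0

10000.0 pc


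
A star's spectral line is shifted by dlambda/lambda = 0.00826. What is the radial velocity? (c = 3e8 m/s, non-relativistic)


v = (dlambda/lambda) * c = 0.00826 * 3e8 = 2.478e+06

2.478e+06 m/s


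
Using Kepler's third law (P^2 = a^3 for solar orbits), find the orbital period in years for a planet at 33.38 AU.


P = a^(3/2) = 33.38^1.5 = 192.8544

192.8544 years


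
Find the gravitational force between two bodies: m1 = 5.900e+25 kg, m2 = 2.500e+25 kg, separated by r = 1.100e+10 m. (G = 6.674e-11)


F = G*m1*m2/r^2 = 6.674e-11 * 5.900e+25 * 2.500e+25 / (1.100e+10)^2 = 6.674e-11 * 1.475e+51 / 1.210e+20 = 8.136e+20

8.136e+20 N


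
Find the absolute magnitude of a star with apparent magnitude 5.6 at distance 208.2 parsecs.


M = m - 5*log10(d) + 5 = 5.6 - 5*log10(208.2) + 5 = -0.9924

-0.9924


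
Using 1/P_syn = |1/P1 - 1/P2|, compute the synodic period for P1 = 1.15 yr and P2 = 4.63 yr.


1/P_syn = |1/P1 - 1/P2| = |1/1.15 - 1/4.63| => P_syn = 1.53

1.53 years


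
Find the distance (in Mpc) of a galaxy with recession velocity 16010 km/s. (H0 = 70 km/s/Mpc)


d = v / H0 = 16010 / 70 = 228.7143

228.7143 Mpc


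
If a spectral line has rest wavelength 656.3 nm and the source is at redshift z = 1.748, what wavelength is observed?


lam_obs = lam_emit * (1 + z) = 656.3 * (1 + 1.748) = 1803.5124

1803.5124 nm


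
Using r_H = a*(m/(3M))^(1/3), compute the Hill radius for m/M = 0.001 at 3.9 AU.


r_H = a * (m/3M)^(1/3) = 3.9 * (0.001/3)^(1/3) = 0.2704

0.2704 AU


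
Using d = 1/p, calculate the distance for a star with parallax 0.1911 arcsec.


d = 1/p = 1/0.1911 = 5.2329

5.2329 pc


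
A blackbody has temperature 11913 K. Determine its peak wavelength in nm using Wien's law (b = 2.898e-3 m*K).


lam_max = b / T = 2.898e-3 / 11913 = 2.433e-07 m = 243.2637 nm

243.2637 nm


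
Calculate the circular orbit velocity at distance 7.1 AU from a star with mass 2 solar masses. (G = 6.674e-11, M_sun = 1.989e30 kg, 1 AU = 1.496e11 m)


v = sqrt(GM/r) = sqrt(6.674e-11 * 3.978e+30 / 1.062e+12) = 15809.9508

15809.9508 m/s


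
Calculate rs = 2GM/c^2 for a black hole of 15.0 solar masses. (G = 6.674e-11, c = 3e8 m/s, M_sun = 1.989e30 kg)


M = 15.0 * 1.989e30 kg = 2.9835e+31 kg. rs = 2GM/c^2 = 2 * 6.674e-11 * 2.9835e+31 / (3e8)^2 = 44248.62

44248.62 m


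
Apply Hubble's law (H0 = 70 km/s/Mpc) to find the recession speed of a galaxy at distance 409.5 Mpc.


v = H0 * d = 70 * 409.5 = 28665.0

28665.0 km/s


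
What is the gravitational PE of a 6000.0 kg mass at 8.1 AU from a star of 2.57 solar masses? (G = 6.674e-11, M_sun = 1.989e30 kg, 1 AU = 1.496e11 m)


M = 2.57 * 1.989e30 kg = 5.11173e+30 kg; r = 8.1 AU * 1.496e11 m/AU = 1.21176e+12 m. U = -GM*m/r = -(6.674e-11 * 5.11173e+30 * 6000.0) / 1.21176e+12 = -1.689e+12

-1.689e+12 J


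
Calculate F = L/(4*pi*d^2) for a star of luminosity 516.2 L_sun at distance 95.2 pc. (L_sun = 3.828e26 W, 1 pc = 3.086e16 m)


F = L / (4*pi*d^2) = 1.976e+29 / (4*pi*(2.938e+18)^2) = 1.822e-09

1.822e-09 W/m^2


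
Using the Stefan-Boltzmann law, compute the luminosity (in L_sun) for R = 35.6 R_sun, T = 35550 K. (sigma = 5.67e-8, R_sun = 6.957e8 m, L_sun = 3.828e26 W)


R = 35.6 * 6.957e8 m = 2.476692e+10 m. L = 4*pi*R^2*sigma*T^4 = 4*pi*(2.476692e+10)^2 * 5.67e-8 * 35550^4 = 6.980641677e+32 W. L/L_sun = 6.980641677e+32 / 3.828e26 = 1.824e+06

1.824e+06 L_sun


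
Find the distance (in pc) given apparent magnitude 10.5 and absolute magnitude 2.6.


d = 10^((m - M + 5)/5) = 10^((10.5 - 2.6 + 5)/5) = 380.1894

380.1894 pc


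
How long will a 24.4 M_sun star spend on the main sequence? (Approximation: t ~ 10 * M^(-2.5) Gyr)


t = 10 * M^(-2.5) = 10 * 24.4^(-2.5) = 0.0034

0.0034 Gyr


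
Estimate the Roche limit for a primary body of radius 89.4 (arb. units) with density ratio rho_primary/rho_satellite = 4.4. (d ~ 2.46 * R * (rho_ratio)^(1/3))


d_Roche = 2.46 * 89.4 * 4.4^(1/3) = 360.3768

360.3768


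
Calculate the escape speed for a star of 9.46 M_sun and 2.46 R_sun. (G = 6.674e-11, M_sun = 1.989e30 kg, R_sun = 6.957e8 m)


M = 9.46 * 1.989e30 kg = 1.881594e+31 kg; R = 2.46 * 6.957e8 m = 1.711422e+09 m. v_esc = sqrt(2GM/R) = sqrt(2 * 6.674e-11 * 1.881594e+31 / 1.711422e+09) = 1.211e+06

1.211e+06 m/s


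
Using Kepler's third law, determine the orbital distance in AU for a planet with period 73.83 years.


a = P^(2/3) = 73.83^(2/3) = 17.599

17.599 AU


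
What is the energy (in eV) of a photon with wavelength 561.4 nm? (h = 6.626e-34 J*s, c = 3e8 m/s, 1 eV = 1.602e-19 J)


E = hc/lambda = 6.626e-34 * 3e8 / 5.614e-07 = 3.541e-19 J = 2.2102 eV

2.2102 eV


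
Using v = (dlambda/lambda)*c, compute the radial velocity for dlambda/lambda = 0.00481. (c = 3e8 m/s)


v = (dlambda/lambda) * c = 0.00481 * 3e8 = 1.443e+06

1.443e+06 m/s


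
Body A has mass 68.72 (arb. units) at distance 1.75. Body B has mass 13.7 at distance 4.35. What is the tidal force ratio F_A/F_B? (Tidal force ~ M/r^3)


Ratio = (M1/r1^3) / (M2/r2^3) = (68.72/1.75^3) / (13.7/4.35^3) = 77.04

77.04


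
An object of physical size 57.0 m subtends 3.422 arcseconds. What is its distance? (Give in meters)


D = size / theta_rad, theta_rad = 3.422 * pi/(180*3600) = 1.659e-05, D = 3.436e+06

3.436e+06 m


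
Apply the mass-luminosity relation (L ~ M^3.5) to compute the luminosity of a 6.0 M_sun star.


L/L_sun = (M/M_sun)^3.5 = 6.0^3.5 = 529.0898

529.0898 L_sun


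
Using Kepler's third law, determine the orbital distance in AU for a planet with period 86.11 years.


a = P^(2/3) = 86.11^(2/3) = 19.5001

19.5001 AU


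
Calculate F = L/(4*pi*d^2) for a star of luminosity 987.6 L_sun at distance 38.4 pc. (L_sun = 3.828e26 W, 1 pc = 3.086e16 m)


F = L / (4*pi*d^2) = 3.781e+29 / (4*pi*(1.185e+18)^2) = 2.142e-08

2.142e-08 W/m^2


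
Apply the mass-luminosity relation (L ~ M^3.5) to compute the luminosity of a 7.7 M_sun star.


L/L_sun = (M/M_sun)^3.5 = 7.7^3.5 = 1266.8277

1266.8277 L_sun


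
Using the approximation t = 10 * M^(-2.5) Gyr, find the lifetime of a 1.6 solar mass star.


t = 10 * M^(-2.5) = 10 * 1.6^(-2.5) = 3.0882

3.0882 Gyr


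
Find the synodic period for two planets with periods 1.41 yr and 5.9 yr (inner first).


1/P_syn = |1/P1 - 1/P2| = |1/1.41 - 1/5.9| => P_syn = 1.8528

1.8528 years


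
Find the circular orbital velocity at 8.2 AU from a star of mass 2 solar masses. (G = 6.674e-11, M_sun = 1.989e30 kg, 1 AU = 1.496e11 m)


v = sqrt(GM/r) = sqrt(6.674e-11 * 3.978e+30 / 1.227e+12) = 14711.3581

14711.3581 m/s


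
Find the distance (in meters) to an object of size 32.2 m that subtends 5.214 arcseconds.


D = size / theta_rad, theta_rad = 5.214 * pi/(180*3600) = 2.528e-05, D = 1.274e+06

1.274e+06 m


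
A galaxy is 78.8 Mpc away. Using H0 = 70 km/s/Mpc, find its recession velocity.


v = H0 * d = 70 * 78.8 = 5516.0

5516.0 km/s


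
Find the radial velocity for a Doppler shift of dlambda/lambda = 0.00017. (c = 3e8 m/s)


v = (dlambda/lambda) * c = 0.00017 * 3e8 = 51000.0

51000.0 m/s


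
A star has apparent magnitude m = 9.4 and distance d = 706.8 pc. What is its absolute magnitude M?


M = m - 5*log10(d) + 5 = 9.4 - 5*log10(706.8) + 5 = 0.1535

0.1535


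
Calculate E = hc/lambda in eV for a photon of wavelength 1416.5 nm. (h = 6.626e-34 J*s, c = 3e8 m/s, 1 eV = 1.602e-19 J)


E = hc/lambda = 6.626e-34 * 3e8 / 1.417e-06 = 1.403e-19 J = 0.876 eV

0.876 eV


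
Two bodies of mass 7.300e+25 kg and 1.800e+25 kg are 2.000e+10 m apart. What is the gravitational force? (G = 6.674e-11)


F = G*m1*m2/r^2 = 6.674e-11 * 7.300e+25 * 1.800e+25 / (2.000e+10)^2 = 6.674e-11 * 1.314e+51 / 4.000e+20 = 2.192e+20

2.192e+20 N


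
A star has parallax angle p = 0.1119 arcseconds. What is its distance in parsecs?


d = 1/p = 1/0.1119 = 8.9366

8.9366 pc


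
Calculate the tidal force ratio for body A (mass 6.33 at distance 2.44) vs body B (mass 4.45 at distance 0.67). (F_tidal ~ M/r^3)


Ratio = (M1/r1^3) / (M2/r2^3) = (6.33/2.44^3) / (4.45/0.67^3) = 0.0295

0.0295


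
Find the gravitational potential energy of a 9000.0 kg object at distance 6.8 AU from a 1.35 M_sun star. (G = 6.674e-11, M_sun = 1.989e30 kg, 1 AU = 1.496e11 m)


M = 1.35 * 1.989e30 kg = 2.68515e+30 kg; r = 6.8 AU * 1.496e11 m/AU = 1.01728e+12 m. U = -GM*m/r = -(6.674e-11 * 2.68515e+30 * 9000.0) / 1.01728e+12 = -1.585e+12

-1.585e+12 J


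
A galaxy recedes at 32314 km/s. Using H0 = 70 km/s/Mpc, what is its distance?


d = v / H0 = 32314 / 70 = 461.6286

461.6286 Mpc


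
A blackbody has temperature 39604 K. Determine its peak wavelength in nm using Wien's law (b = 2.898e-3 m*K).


lam_max = b / T = 2.898e-3 / 39604 = 7.317e-08 m = 73.1744 nm

73.1744 nm


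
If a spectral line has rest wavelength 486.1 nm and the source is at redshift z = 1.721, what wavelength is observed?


lam_obs = lam_emit * (1 + z) = 486.1 * (1 + 1.721) = 1322.6781

1322.6781 nm


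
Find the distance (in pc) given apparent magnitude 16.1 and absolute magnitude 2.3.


d = 10^((m - M + 5)/5) = 10^((16.1 - 2.3 + 5)/5) = 5754.3994

5754.3994 pc


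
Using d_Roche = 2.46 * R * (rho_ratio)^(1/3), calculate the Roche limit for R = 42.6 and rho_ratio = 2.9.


d_Roche = 2.46 * 42.6 * 2.9^(1/3) = 149.4436

149.4436


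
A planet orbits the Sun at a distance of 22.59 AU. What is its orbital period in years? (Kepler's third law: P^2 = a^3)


P = a^(3/2) = 22.59^1.5 = 107.3679

107.3679 years


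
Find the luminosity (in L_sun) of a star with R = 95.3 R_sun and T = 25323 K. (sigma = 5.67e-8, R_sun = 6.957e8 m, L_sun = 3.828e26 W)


R = 95.3 * 6.957e8 m = 6.630021e+10 m. L = 4*pi*R^2*sigma*T^4 = 4*pi*(6.630021e+10)^2 * 5.67e-8 * 25323^4 = 1.287903581e+33 W. L/L_sun = 1.287903581e+33 / 3.828e26 = 3.364e+06

3.364e+06 L_sun


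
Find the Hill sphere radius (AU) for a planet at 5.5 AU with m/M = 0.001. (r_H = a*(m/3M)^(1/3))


r_H = a * (m/3M)^(1/3) = 5.5 * (0.001/3)^(1/3) = 0.3813

0.3813 AU


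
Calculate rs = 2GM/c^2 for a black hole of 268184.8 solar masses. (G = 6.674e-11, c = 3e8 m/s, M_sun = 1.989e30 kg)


M = 268184.8 * 1.989e30 kg = 5.334195672e+35 kg. rs = 2GM/c^2 = 2 * 6.674e-11 * 5.334195672e+35 / (3e8)^2 = 7.911e+08

7.911e+08 m


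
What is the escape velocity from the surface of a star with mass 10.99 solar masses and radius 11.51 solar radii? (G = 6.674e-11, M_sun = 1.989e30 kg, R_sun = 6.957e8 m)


M = 10.99 * 1.989e30 kg = 2.185911e+31 kg; R = 11.51 * 6.957e8 m = 8.007507e+09 m. v_esc = sqrt(2GM/R) = sqrt(2 * 6.674e-11 * 2.185911e+31 / 8.007507e+09) = 603636.7515

603636.7515 m/s


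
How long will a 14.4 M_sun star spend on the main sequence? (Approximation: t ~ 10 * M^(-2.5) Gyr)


t = 10 * M^(-2.5) = 10 * 14.4^(-2.5) = 0.0127

0.0127 Gyr


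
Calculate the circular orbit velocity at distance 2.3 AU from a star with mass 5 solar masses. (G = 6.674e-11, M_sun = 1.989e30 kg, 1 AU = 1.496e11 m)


v = sqrt(GM/r) = sqrt(6.674e-11 * 9.945e+30 / 3.441e+11) = 43920.3488

43920.3488 m/s


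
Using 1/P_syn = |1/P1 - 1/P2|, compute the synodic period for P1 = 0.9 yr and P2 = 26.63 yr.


1/P_syn = |1/P1 - 1/P2| = |1/0.9 - 1/26.63| => P_syn = 0.9315

0.9315 years


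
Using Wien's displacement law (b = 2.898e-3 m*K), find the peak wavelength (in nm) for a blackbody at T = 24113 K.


lam_max = b / T = 2.898e-3 / 24113 = 1.202e-07 m = 120.1841 nm

120.1841 nm


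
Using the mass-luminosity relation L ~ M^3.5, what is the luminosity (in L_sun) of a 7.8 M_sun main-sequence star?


L/L_sun = (M/M_sun)^3.5 = 7.8^3.5 = 1325.3516

1325.3516 L_sun


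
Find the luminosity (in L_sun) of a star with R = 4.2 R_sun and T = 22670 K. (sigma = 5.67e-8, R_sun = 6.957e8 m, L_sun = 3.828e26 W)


R = 4.2 * 6.957e8 m = 2.92194e+09 m. L = 4*pi*R^2*sigma*T^4 = 4*pi*(2.92194e+09)^2 * 5.67e-8 * 22670^4 = 1.606725147e+30 W. L/L_sun = 1.606725147e+30 / 3.828e26 = 4197.2966

4197.2966 L_sun


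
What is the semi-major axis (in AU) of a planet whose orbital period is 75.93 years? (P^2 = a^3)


a = P^(2/3) = 75.93^(2/3) = 17.9312

17.9312 AU


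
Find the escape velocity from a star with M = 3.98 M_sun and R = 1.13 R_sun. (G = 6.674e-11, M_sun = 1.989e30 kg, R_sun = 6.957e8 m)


M = 3.98 * 1.989e30 kg = 7.91622e+30 kg; R = 1.13 * 6.957e8 m = 7.86141e+08 m. v_esc = sqrt(2GM/R) = sqrt(2 * 6.674e-11 * 7.91622e+30 / 7.86141e+08) = 1.159e+06

1.159e+06 m/s


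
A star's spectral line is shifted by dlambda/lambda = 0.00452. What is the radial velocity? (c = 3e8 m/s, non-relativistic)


v = (dlambda/lambda) * c = 0.00452 * 3e8 = 1.356e+06

1.356e+06 m/s


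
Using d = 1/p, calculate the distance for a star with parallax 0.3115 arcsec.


d = 1/p = 1/0.3115 = 3.2103

3.2103 pc


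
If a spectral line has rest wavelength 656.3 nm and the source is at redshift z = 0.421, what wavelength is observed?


lam_obs = lam_emit * (1 + z) = 656.3 * (1 + 0.421) = 932.6023

932.6023 nm


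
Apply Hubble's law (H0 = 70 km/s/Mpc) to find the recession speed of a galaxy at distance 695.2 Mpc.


v = H0 * d = 70 * 695.2 = 48664.0

48664.0 km/s


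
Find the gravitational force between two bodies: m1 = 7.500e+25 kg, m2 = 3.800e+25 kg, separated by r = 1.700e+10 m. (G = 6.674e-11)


F = G*m1*m2/r^2 = 6.674e-11 * 7.500e+25 * 3.800e+25 / (1.700e+10)^2 = 6.674e-11 * 2.850e+51 / 2.890e+20 = 6.582e+20

6.582e+20 N


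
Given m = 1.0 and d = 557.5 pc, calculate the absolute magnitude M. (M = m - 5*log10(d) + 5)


M = m - 5*log10(d) + 5 = 1.0 - 5*log10(557.5) + 5 = -7.7312

-7.7312


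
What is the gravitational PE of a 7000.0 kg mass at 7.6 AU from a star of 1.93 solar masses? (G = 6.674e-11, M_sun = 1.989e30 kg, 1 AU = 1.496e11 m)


M = 1.93 * 1.989e30 kg = 3.83877e+30 kg; r = 7.6 AU * 1.496e11 m/AU = 1.13696e+12 m. U = -GM*m/r = -(6.674e-11 * 3.83877e+30 * 7000.0) / 1.13696e+12 = -1.577e+12

-1.577e+12 J


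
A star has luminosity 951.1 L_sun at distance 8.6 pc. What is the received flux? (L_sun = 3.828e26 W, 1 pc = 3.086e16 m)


F = L / (4*pi*d^2) = 3.641e+29 / (4*pi*(2.654e+17)^2) = 4.113e-07

4.113e-07 W/m^2


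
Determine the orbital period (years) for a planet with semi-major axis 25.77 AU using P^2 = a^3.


P = a^(3/2) = 25.77^1.5 = 130.8192

130.8192 years


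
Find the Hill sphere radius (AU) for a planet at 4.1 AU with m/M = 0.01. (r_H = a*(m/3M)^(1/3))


r_H = a * (m/3M)^(1/3) = 4.1 * (0.01/3)^(1/3) = 0.6125

0.6125 AU


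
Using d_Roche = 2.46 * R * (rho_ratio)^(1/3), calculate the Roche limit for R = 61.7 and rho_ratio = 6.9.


d_Roche = 2.46 * 61.7 * 6.9^(1/3) = 288.9593

288.9593


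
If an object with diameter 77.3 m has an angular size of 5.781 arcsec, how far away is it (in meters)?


D = size / theta_rad, theta_rad = 5.781 * pi/(180*3600) = 2.803e-05, D = 2.758e+06

2.758e+06 m


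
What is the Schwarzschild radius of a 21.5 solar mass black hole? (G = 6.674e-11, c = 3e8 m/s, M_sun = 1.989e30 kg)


M = 21.5 * 1.989e30 kg = 4.27635e+31 kg. rs = 2GM/c^2 = 2 * 6.674e-11 * 4.27635e+31 / (3e8)^2 = 63423.022

63423.022 m


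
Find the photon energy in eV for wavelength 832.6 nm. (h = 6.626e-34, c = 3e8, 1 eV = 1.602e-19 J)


E = hc/lambda = 6.626e-34 * 3e8 / 8.326e-07 = 2.387e-19 J = 1.4903 eV

1.4903 eV


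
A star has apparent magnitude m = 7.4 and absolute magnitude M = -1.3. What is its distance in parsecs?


d = 10^((m - M + 5)/5) = 10^((7.4 - -1.3 + 5)/5) = 549.5409

549.5409 pc


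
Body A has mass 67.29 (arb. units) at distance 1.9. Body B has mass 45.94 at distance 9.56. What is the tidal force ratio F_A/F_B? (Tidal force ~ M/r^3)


Ratio = (M1/r1^3) / (M2/r2^3) = (67.29/1.9^3) / (45.94/9.56^3) = 186.5831

186.5831


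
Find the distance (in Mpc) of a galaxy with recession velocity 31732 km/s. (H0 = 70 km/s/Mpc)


d = v / H0 = 31732 / 70 = 453.3143

453.3143 Mpc


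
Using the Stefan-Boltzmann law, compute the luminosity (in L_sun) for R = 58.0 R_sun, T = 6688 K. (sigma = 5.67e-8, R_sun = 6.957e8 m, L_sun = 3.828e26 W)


R = 58.0 * 6.957e8 m = 4.03506e+10 m. L = 4*pi*R^2*sigma*T^4 = 4*pi*(4.03506e+10)^2 * 5.67e-8 * 6688^4 = 2.321015146e+30 W. L/L_sun = 2.321015146e+30 / 3.828e26 = 6063.258

6063.258 L_sun


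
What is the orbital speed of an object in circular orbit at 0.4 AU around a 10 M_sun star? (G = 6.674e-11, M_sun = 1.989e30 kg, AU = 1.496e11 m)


v = sqrt(GM/r) = sqrt(6.674e-11 * 1.989e+31 / 5.984e+10) = 148941.1491

148941.1491 m/s


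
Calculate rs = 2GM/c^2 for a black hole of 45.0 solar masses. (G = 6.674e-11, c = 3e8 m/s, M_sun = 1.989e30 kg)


M = 45.0 * 1.989e30 kg = 8.9505e+31 kg. rs = 2GM/c^2 = 2 * 6.674e-11 * 8.9505e+31 / (3e8)^2 = 132745.86

132745.86 m


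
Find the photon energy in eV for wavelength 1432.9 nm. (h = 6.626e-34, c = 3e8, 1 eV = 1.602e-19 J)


E = hc/lambda = 6.626e-34 * 3e8 / 1.433e-06 = 1.387e-19 J = 0.866 eV

0.866 eV


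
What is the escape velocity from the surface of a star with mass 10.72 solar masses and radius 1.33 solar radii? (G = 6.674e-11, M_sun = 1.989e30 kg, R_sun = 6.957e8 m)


M = 10.72 * 1.989e30 kg = 2.132208e+31 kg; R = 1.33 * 6.957e8 m = 9.25281e+08 m. v_esc = sqrt(2GM/R) = sqrt(2 * 6.674e-11 * 2.132208e+31 / 9.25281e+08) = 1.754e+06

1.754e+06 m/s


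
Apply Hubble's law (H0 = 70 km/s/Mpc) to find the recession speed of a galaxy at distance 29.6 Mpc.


v = H0 * d = 70 * 29.6 = 2072.0

2072.0 km/s


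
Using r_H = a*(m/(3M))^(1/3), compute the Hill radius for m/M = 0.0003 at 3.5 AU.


r_H = a * (m/3M)^(1/3) = 3.5 * (0.0003/3)^(1/3) = 0.1625

0.1625 AU


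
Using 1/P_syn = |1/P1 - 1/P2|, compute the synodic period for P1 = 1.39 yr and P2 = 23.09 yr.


1/P_syn = |1/P1 - 1/P2| = |1/1.39 - 1/23.09| => P_syn = 1.479

1.479 years


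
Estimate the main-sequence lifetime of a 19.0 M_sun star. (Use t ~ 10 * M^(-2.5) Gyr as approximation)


t = 10 * M^(-2.5) = 10 * 19.0^(-2.5) = 0.0064

0.0064 Gyr


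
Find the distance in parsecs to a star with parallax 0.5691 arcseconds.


d = 1/p = 1/0.5691 = 1.7572

1.7572 pc


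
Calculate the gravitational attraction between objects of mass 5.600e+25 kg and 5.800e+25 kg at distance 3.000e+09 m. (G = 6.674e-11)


F = G*m1*m2/r^2 = 6.674e-11 * 5.600e+25 * 5.800e+25 / (3.000e+09)^2 = 6.674e-11 * 3.248e+51 / 9.000e+18 = 2.409e+22

2.409e+22 N


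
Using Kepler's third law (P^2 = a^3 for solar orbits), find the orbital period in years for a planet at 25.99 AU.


P = a^(3/2) = 25.99^1.5 = 132.498

132.498 years


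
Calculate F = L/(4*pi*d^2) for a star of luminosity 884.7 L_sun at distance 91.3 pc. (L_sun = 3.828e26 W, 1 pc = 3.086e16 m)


F = L / (4*pi*d^2) = 3.387e+29 / (4*pi*(2.818e+18)^2) = 3.395e-09

3.395e-09 W/m^2


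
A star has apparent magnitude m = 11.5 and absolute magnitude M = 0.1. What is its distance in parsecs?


d = 10^((m - M + 5)/5) = 10^((11.5 - 0.1 + 5)/5) = 1905.4607

1905.4607 pc


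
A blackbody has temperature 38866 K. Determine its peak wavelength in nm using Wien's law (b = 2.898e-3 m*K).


lam_max = b / T = 2.898e-3 / 38866 = 7.456e-08 m = 74.5639 nm

74.5639 nm


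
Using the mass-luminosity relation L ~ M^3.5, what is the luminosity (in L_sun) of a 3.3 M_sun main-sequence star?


L/L_sun = (M/M_sun)^3.5 = 3.3^3.5 = 65.2828

65.2828 L_sun
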